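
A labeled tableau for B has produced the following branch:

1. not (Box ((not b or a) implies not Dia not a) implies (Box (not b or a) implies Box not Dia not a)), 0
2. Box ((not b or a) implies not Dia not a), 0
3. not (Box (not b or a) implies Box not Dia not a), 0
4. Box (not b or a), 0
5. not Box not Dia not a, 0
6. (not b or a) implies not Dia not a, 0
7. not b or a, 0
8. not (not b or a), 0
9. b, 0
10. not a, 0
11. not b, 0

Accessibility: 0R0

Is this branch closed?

Yes, closed

Both b and not b appear at 0.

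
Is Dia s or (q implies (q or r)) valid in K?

Tableau for the negation not (Dia s or (q implies (q or r))):
1. not (Dia s or (q implies (q or r))), u
2. not Dia s, u   [neg-or-rule on 1]
3. not (q implies (q or r)), u   [neg-or-rule on 1]
4. q, u   [neg-implies-rule on 3]
5. not (q or r), u   [neg-implies-rule on 3]
6. not q, u   [neg-or-rule on 5]
7. not r, u   [neg-or-rule on 5]
Branch closes: q and not q both at u.
Every branch of the negation's tableau closes; the branch above is one of them.

Yes, valid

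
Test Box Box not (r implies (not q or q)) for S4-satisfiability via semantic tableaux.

Unsatisfiable (every branch closes)

1. Box Box not (r implies (not q or q)), u
2. Box not (r implies (not q or q)), u
3. not (r implies (not q or q)), u
4. r, u
5. not (not q or q), u
6. q, u
7. not q, u
Accessibility: uRu
Branch closes: q and not q both at u.
All branches of the tableau close; one closing branch shown above.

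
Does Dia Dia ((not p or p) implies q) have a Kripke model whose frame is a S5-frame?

Satisfiable (open branch found)

1. Dia Dia ((not p or p) implies q), 0
2. Dia ((not p or p) implies q), 1
3. (not p or p) implies q, 2
4. q, 2
Accessibility: 0R0, 0R1, 0R2, 1R0, 1R1, 1R2, 2R0, 2R1, 2R2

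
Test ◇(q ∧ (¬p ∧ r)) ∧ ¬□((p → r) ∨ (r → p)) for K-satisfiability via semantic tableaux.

1. ◇(q ∧ (¬p ∧ r)) ∧ ¬□((p → r) ∨ (r → p)), 0
2. ◇(q ∧ (¬p ∧ r)), 0
3. ¬□((p → r) ∨ (r → p)), 0
4. q ∧ (¬p ∧ r), 1
5. q, 1
6. ¬p ∧ r, 1
7. ¬p, 1
8. r, 1
9. ¬((p → r) ∨ (r → p)), 2
10. ¬(p → r), 2
11. ¬(r → p), 2
12. p, 2
13. ¬r, 2
14. r, 2
15. ¬p, 2
Accessibility: 0R1, 0R2
Branch closes: r and ¬r both at 2.
Every branch closes; the branch above is one of them.

No, unsatisfiable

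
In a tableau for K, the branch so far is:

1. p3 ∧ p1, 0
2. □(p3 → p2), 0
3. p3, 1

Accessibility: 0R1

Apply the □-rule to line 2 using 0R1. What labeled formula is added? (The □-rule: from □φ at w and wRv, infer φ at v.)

p3 → p2, 1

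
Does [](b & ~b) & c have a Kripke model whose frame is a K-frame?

Yes, satisfiable

1. [](b & ~b) & c, w0
2. [](b & ~b), w0   [&-rule on 1]
3. c, w0   [&-rule on 1]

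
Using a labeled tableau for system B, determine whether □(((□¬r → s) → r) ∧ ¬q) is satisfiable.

1. □(((□¬r → s) → r) ∧ ¬q), u
2. ((□¬r → s) → r) ∧ ¬q, u
3. (□¬r → s) → r, u
4. ¬q, u
5. r, u
Accessibility: uRu

Satisfiable (open branch found)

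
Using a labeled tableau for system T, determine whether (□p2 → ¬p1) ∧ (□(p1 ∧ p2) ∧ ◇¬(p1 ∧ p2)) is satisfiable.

1. (□p2 → ¬p1) ∧ (□(p1 ∧ p2) ∧ ◇¬(p1 ∧ p2)), w0
2. □p2 → ¬p1, w0
3. □(p1 ∧ p2) ∧ ◇¬(p1 ∧ p2), w0
4. □(p1 ∧ p2), w0
5. ◇¬(p1 ∧ p2), w0
6. p1 ∧ p2, w0
7. p1, w0
8. p2, w0
9. ¬□p2, w0
10. ¬(p1 ∧ p2), w1
11. p1 ∧ p2, w1
12. p1, w1
13. p2, w1
14. ¬p2, w1
Accessibility: w0Rw0, w0Rw1, w1Rw1
Branch closes: p2 and ¬p2 both at w1.
(One branch shown.) All branches close.

Unsatisfiable (every branch closes)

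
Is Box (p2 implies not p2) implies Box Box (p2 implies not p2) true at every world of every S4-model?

Valid in S4

Tableau for the negation not (Box (p2 implies not p2) implies Box Box (p2 implies not p2)):
1. not (Box (p2 implies not p2) implies Box Box (p2 implies not p2)), 0
2. Box (p2 implies not p2), 0   [neg-implies-rule on 1]
3. not Box Box (p2 implies not p2), 0   [neg-implies-rule on 1]
4. p2 implies not p2, 0   [Box-rule on 2 via 0R0]
5. not p2, 0   [implies-rule on 4 (branches; this branch)]
6. not Box (p2 implies not p2), 1   [neg-Box-rule on 3: fresh world 1, 0R1]
7. p2 implies not p2, 1   [Box-rule on 2 via 0R1]
8. not p2, 1   [implies-rule on 7 (branches; this branch)]
9. not (p2 implies not p2), 2   [neg-Box-rule on 6: fresh world 2, 1R2]
10. p2, 2   [neg-implies-rule on 9]
11. p2 implies not p2, 2   [Box-rule on 2 via 0R2]
12. not p2, 2   [implies-rule on 11 (branches; this branch)]
Accessibility: 0R0, 0R1, 0R2, 1R1, 1R2, 2R2
Branch closes: p2 and not p2 both at 2.
All branches of the negation close; one closing branch shown above.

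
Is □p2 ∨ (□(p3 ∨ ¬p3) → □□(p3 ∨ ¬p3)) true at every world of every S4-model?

Tableau for the negation ¬(□p2 ∨ (□(p3 ∨ ¬p3) → □□(p3 ∨ ¬p3))):
1. ¬(□p2 ∨ (□(p3 ∨ ¬p3) → □□(p3 ∨ ¬p3))), 0
2. ¬□p2, 0   [¬∨-rule on 1]
3. ¬(□(p3 ∨ ¬p3) → □□(p3 ∨ ¬p3)), 0   [¬∨-rule on 1]
4. □(p3 ∨ ¬p3), 0   [¬→-rule on 3]
5. ¬□□(p3 ∨ ¬p3), 0   [¬→-rule on 3]
6. p3 ∨ ¬p3, 0   [□-rule on 4 via 0R0]
7. ¬p3, 0   [∨-rule on 6 (branches; this branch)]
8. ¬p2, 1   [¬□-rule on 2: fresh world 1, 0R1]
9. p3 ∨ ¬p3, 1   [□-rule on 4 via 0R1]
10. ¬p3, 1   [∨-rule on 9 (branches; this branch)]
11. ¬□(p3 ∨ ¬p3), 2   [¬□-rule on 5: fresh world 2, 0R2]
12. p3 ∨ ¬p3, 2   [□-rule on 4 via 0R2]
13. ¬p3, 2   [∨-rule on 12 (branches; this branch)]
14. ¬(p3 ∨ ¬p3), 3   [¬□-rule on 11: fresh world 3, 2R3]
15. ¬p3, 3   [¬∨-rule on 14]
16. p3, 3   [¬∨-rule on 14]
Accessibility: 0R0, 0R1, 0R2, 0R3, 1R1, 2R2, 2R3, 3R3
Branch closes: p3 and ¬p3 both at 3.
All branches of the negation close; one closing branch shown above.

Valid in S4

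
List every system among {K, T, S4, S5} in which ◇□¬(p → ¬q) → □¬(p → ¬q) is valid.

S4-tableau for the negation ¬(◇□¬(p → ¬q) → □¬(p → ¬q)):
1. ¬(◇□¬(p → ¬q) → □¬(p → ¬q)), u
2. ◇□¬(p → ¬q), u
3. ¬□¬(p → ¬q), u
4. □¬(p → ¬q), v
5. ¬(p → ¬q), v
6. p, v
7. q, v
8. p → ¬q, w
9. ¬q, w
Accessibility: uRu, uRv, uRw, vRv, wRw
Complete open branch: countermodel on an S4-frame, so not valid in S4, nor in K, T (the same frame is also a K-frame and a T-frame).
S5-tableau for the negation ¬(◇□¬(p → ¬q) → □¬(p → ¬q)):
1. ¬(◇□¬(p → ¬q) → □¬(p → ¬q)), u
2. ◇□¬(p → ¬q), u
3. ¬□¬(p → ¬q), u
4. □¬(p → ¬q), v
5. ¬(p → ¬q), u
6. p, u
7. q, u
8. ¬(p → ¬q), v
9. p, v
10. q, v
11. p → ¬q, w
12. ¬(p → ¬q), w
13. p, w
14. q, w
15. ¬q, w
Accessibility: uRu, uRv, uRw, vRu, vRv, vRw, wRu, wRv, wRw
Branch closes: q and ¬q both at w.
Every branch closes (one shown): valid in S5.

S5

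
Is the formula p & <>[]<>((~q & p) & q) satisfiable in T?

1. p & <>[]<>((~q & p) & q), 0
2. p, 0
3. <>[]<>((~q & p) & q), 0
4. []<>((~q & p) & q), 1
5. <>((~q & p) & q), 1
6. (~q & p) & q, 2
7. ~q & p, 2
8. q, 2
9. ~q, 2
10. p, 2
Accessibility: 0R0, 0R1, 1R1, 1R2, 2R2
Branch closes: q and ~q both at 2.
All branches of the tableau close; one closing branch shown above.

Unsatisfiable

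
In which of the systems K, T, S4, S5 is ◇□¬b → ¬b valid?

S5

S5-tableau for the negation ¬(◇□¬b → ¬b):
1. ¬(◇□¬b → ¬b), 0
2. ◇□¬b, 0
3. b, 0
4. □¬b, 1
5. ¬b, 0
Accessibility: 0R0, 0R1, 1R0, 1R1
Branch closes: b and ¬b both at 0.
Every branch closes (one shown): valid in S5.
S4-tableau for the negation ¬(◇□¬b → ¬b):
1. ¬(◇□¬b → ¬b), 0
2. ◇□¬b, 0
3. b, 0
4. □¬b, 1
5. ¬b, 1
Accessibility: 0R0, 0R1, 1R1
Complete open branch: countermodel on an S4-frame, so not valid in S4, nor in K, T (the same frame is also a K-frame and a T-frame).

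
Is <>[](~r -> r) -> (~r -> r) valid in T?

Tableau for the negation ~(<>[](~r -> r) -> (~r -> r)):
1. ~(<>[](~r -> r) -> (~r -> r)), 0
2. <>[](~r -> r), 0
3. ~(~r -> r), 0
4. ~r, 0
5. [](~r -> r), 1
6. ~r -> r, 1
7. r, 1
Accessibility: 0R0, 0R1, 1R1
The negation has an open branch (countermodel exists).

Invalid (countermodel exists)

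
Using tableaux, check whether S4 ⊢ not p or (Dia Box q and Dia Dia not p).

Invalid (countermodel exists)

Tableau for the negation not (not p or (Dia Box q and Dia Dia not p)):
1. not (not p or (Dia Box q and Dia Dia not p)), w0
2. p, w0   [neg-or-rule on 1]
3. not (Dia Box q and Dia Dia not p), w0   [neg-or-rule on 1]
4. not Dia Dia not p, w0   [neg-and-rule on 3 (branches; this branch)]
5. not Dia not p, w0   [neg-Dia-rule on 4 via w0Rw0]
Accessibility: w0Rw0
The negation has an open branch (countermodel exists).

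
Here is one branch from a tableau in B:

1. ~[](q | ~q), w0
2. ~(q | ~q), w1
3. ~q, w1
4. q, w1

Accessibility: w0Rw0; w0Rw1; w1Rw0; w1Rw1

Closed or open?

Both q and ~q appear at w1.

Closed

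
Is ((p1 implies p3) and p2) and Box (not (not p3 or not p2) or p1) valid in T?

Not valid

Tableau for the negation not (((p1 implies p3) and p2) and Box (not (not p3 or not p2) or p1)):
1. not (((p1 implies p3) and p2) and Box (not (not p3 or not p2) or p1)), 0
2. not Box (not (not p3 or not p2) or p1), 0   [neg-and-rule on 1 (branches; this branch)]
3. not (not (not p3 or not p2) or p1), 1   [neg-Box-rule on 2: fresh world 1, 0R1]
4. not p3 or not p2, 1   [neg-or-rule on 3]
5. not p1, 1   [neg-or-rule on 3]
6. not p2, 1   [or-rule on 4 (branches; this branch)]
Accessibility: 0R0, 0R1, 1R1
The negation has an open branch (countermodel exists).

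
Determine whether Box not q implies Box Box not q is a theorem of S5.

Valid

Tableau for the negation not (Box not q implies Box Box not q):
1. not (Box not q implies Box Box not q), 0
2. Box not q, 0   [neg-implies-rule on 1]
3. not Box Box not q, 0   [neg-implies-rule on 1]
4. not q, 0   [Box-rule on 2 via 0R0]
5. not Box not q, 1   [neg-Box-rule on 3: fresh world 1, 0R1]
6. not q, 1   [Box-rule on 2 via 0R1]
7. q, 2   [neg-Box-rule on 5: fresh world 2, 1R2]
8. not q, 2   [Box-rule on 2 via 0R2]
Accessibility: 0R0, 0R1, 0R2, 1R0, 1R1, 1R2, 2R0, 2R1, 2R2
Branch closes: q and not q both at 2.
All branches of the negation close; one closing branch shown above.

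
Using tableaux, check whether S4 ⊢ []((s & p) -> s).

Tableau for the negation ~[]((s & p) -> s):
1. ~[]((s & p) -> s), 0
2. ~((s & p) -> s), 1   [~[]-rule on 1: fresh world 1, 0R1]
3. s & p, 1   [~->-rule on 2]
4. ~s, 1   [~->-rule on 2]
5. s, 1   [&-rule on 3]
6. p, 1   [&-rule on 3]
Accessibility: 0R0, 0R1, 1R1
Branch closes: s and ~s both at 1.
All branches of the negation close; one closing branch shown above.

Yes, valid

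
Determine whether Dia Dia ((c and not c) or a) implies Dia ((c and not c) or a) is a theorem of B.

Tableau for the negation not (Dia Dia ((c and not c) or a) implies Dia ((c and not c) or a)):
1. not (Dia Dia ((c and not c) or a) implies Dia ((c and not c) or a)), u
2. Dia Dia ((c and not c) or a), u
3. not Dia ((c and not c) or a), u
4. not ((c and not c) or a), u
5. not (c and not c), u
6. not a, u
7. c, u
8. Dia ((c and not c) or a), v
9. not ((c and not c) or a), v
10. not (c and not c), v
11. not a, v
12. c, v
13. (c and not c) or a, w
14. a, w
Accessibility: uRu, uRv, vRu, vRv, vRw, wRv, wRw
The negation has an open branch (countermodel exists).

Invalid (countermodel exists)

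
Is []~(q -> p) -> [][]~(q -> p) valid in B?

Tableau for the negation ~([]~(q -> p) -> [][]~(q -> p)):
1. ~([]~(q -> p) -> [][]~(q -> p)), 0
2. []~(q -> p), 0
3. ~[][]~(q -> p), 0
4. ~(q -> p), 0
5. q, 0
6. ~p, 0
7. ~[]~(q -> p), 1
8. ~(q -> p), 1
9. q, 1
10. ~p, 1
11. q -> p, 2
12. p, 2
Accessibility: 0R0, 0R1, 1R0, 1R1, 1R2, 2R1, 2R2
The negation has an open branch (countermodel exists).

Not valid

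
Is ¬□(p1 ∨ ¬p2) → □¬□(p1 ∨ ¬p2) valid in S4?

Tableau for the negation ¬(¬□(p1 ∨ ¬p2) → □¬□(p1 ∨ ¬p2)):
1. ¬(¬□(p1 ∨ ¬p2) → □¬□(p1 ∨ ¬p2)), u
2. ¬□(p1 ∨ ¬p2), u   [¬→-rule on 1]
3. ¬□¬□(p1 ∨ ¬p2), u   [¬→-rule on 1]
4. ¬(p1 ∨ ¬p2), v   [¬□-rule on 2: fresh world v, uRv]
5. ¬p1, v   [¬∨-rule on 4]
6. p2, v   [¬∨-rule on 4]
7. □(p1 ∨ ¬p2), w   [¬□-rule on 3: fresh world w, uRw]
8. p1 ∨ ¬p2, w   [□-rule on 7 via wRw]
9. ¬p2, w   [∨-rule on 8 (branches; this branch)]
Accessibility: uRu, uRv, uRw, vRv, wRw
The negation has an open branch (countermodel exists).

No, not valid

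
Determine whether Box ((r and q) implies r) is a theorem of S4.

Yes, valid

Tableau for the negation not Box ((r and q) implies r):
1. not Box ((r and q) implies r), w0
2. not ((r and q) implies r), w1
3. r and q, w1
4. not r, w1
5. r, w1
6. q, w1
Accessibility: w0Rw0, w0Rw1, w1Rw1
Branch closes: r and not r both at w1.
Every branch of the negation's tableau closes; the branch above is one of them.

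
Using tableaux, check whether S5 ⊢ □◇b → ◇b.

Tableau for the negation ¬(□◇b → ◇b):
1. ¬(□◇b → ◇b), 0
2. □◇b, 0
3. ¬◇b, 0
4. ◇b, 0
5. ¬b, 0
6. b, 1
7. ◇b, 1
8. ¬b, 1
Accessibility: 0R0, 0R1, 1R0, 1R1
Branch closes: b and ¬b both at 1.
Every branch of the negation's tableau closes; the branch above is one of them.

Valid in S5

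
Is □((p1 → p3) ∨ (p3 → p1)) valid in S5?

Tableau for the negation ¬□((p1 → p3) ∨ (p3 → p1)):
1. ¬□((p1 → p3) ∨ (p3 → p1)), 0
2. ¬((p1 → p3) ∨ (p3 → p1)), 1
3. ¬(p1 → p3), 1
4. ¬(p3 → p1), 1
5. p1, 1
6. ¬p3, 1
7. p3, 1
8. ¬p1, 1
Accessibility: 0R0, 0R1, 1R0, 1R1
Branch closes: p3 and ¬p3 both at 1.
Every branch of the negation's tableau closes; the branch above is one of them.

Yes, valid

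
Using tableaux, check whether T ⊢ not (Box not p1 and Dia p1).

Valid in T

Tableau for the negation Box not p1 and Dia p1:
1. Box not p1 and Dia p1, u
2. Box not p1, u
3. Dia p1, u
4. not p1, u
5. p1, v
6. not p1, v
Accessibility: uRu, uRv, vRv
Branch closes: p1 and not p1 both at v.
Every branch of the negation's tableau closes; the branch above is one of them.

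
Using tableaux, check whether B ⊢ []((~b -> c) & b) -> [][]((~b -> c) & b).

Tableau for the negation ~([]((~b -> c) & b) -> [][]((~b -> c) & b)):
1. ~([]((~b -> c) & b) -> [][]((~b -> c) & b)), w0
2. []((~b -> c) & b), w0
3. ~[][]((~b -> c) & b), w0
4. (~b -> c) & b, w0
5. ~b -> c, w0
6. b, w0
7. c, w0
8. ~[]((~b -> c) & b), w1
9. (~b -> c) & b, w1
10. ~b -> c, w1
11. b, w1
12. c, w1
13. ~((~b -> c) & b), w2
14. ~b, w2
Accessibility: w0Rw0, w0Rw1, w1Rw0, w1Rw1, w1Rw2, w2Rw1, w2Rw2
The negation has an open branch (countermodel exists).

Not valid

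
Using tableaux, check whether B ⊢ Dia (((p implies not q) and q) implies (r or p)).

No, not valid

Tableau for the negation not Dia (((p implies not q) and q) implies (r or p)):
1. not Dia (((p implies not q) and q) implies (r or p)), w0
2. not (((p implies not q) and q) implies (r or p)), w0   [neg-Dia-rule on 1 via w0Rw0]
3. (p implies not q) and q, w0   [neg-implies-rule on 2]
4. not (r or p), w0   [neg-implies-rule on 2]
5. p implies not q, w0   [and-rule on 3]
6. q, w0   [and-rule on 3]
7. not r, w0   [neg-or-rule on 4]
8. not p, w0   [neg-or-rule on 4]
Accessibility: w0Rw0
The negation has an open branch (countermodel exists).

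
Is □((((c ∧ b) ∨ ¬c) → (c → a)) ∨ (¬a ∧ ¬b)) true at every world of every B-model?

No, not valid

Tableau for the negation ¬□((((c ∧ b) ∨ ¬c) → (c → a)) ∨ (¬a ∧ ¬b)):
1. ¬□((((c ∧ b) ∨ ¬c) → (c → a)) ∨ (¬a ∧ ¬b)), 0
2. ¬((((c ∧ b) ∨ ¬c) → (c → a)) ∨ (¬a ∧ ¬b)), 1   [¬□-rule on 1: fresh world 1, 0R1]
3. ¬(((c ∧ b) ∨ ¬c) → (c → a)), 1   [¬∨-rule on 2]
4. ¬(¬a ∧ ¬b), 1   [¬∨-rule on 2]
5. (c ∧ b) ∨ ¬c, 1   [¬→-rule on 3]
6. ¬(c → a), 1   [¬→-rule on 3]
7. c, 1   [¬→-rule on 6]
8. ¬a, 1   [¬→-rule on 6]
9. b, 1   [¬∧-rule on 4 (branches; this branch)]
10. c ∧ b, 1   [∨-rule on 5 (branches; this branch)]
Accessibility: 0R0, 0R1, 1R0, 1R1
The negation has an open branch (countermodel exists).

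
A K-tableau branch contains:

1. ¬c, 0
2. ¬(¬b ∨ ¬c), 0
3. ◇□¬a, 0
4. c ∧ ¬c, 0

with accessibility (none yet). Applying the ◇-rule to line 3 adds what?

a fresh world 1 with 0R1, and □¬a at 1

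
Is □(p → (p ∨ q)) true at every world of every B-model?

Tableau for the negation ¬□(p → (p ∨ q)):
1. ¬□(p → (p ∨ q)), u
2. ¬(p → (p ∨ q)), v   [¬□-rule on 1: fresh world v, uRv]
3. p, v   [¬→-rule on 2]
4. ¬(p ∨ q), v   [¬→-rule on 2]
5. ¬p, v   [¬∨-rule on 4]
6. ¬q, v   [¬∨-rule on 4]
Accessibility: uRu, uRv, vRu, vRv
Branch closes: p and ¬p both at v.
Every branch of the negation's tableau closes; the branch above is one of them.

Valid in B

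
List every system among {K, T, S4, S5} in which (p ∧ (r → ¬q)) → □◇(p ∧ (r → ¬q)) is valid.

S5

S4-tableau for the negation ¬((p ∧ (r → ¬q)) → □◇(p ∧ (r → ¬q))):
1. ¬((p ∧ (r → ¬q)) → □◇(p ∧ (r → ¬q))), 0
2. p ∧ (r → ¬q), 0   [¬→-rule on 1]
3. ¬□◇(p ∧ (r → ¬q)), 0   [¬→-rule on 1]
4. p, 0   [∧-rule on 2]
5. r → ¬q, 0   [∧-rule on 2]
6. ¬q, 0   [→-rule on 5 (branches; this branch)]
7. ¬◇(p ∧ (r → ¬q)), 1   [¬□-rule on 3: fresh world 1, 0R1]
8. ¬(p ∧ (r → ¬q)), 1   [¬◇-rule on 7 via 1R1]
9. ¬(r → ¬q), 1   [¬∧-rule on 8 (branches; this branch)]
10. r, 1   [¬→-rule on 9]
11. q, 1   [¬→-rule on 9]
Accessibility: 0R0, 0R1, 1R1
Complete open branch: countermodel on an S4-frame, so not valid in S4, nor in K, T (the same frame is also a K-frame and a T-frame).
S5-tableau for the negation ¬((p ∧ (r → ¬q)) → □◇(p ∧ (r → ¬q))):
1. ¬((p ∧ (r → ¬q)) → □◇(p ∧ (r → ¬q))), 0
2. p ∧ (r → ¬q), 0   [¬→-rule on 1]
3. ¬□◇(p ∧ (r → ¬q)), 0   [¬→-rule on 1]
4. p, 0   [∧-rule on 2]
5. r → ¬q, 0   [∧-rule on 2]
6. ¬q, 0   [→-rule on 5 (branches; this branch)]
7. ¬◇(p ∧ (r → ¬q)), 1   [¬□-rule on 3: fresh world 1, 0R1]
8. ¬(p ∧ (r → ¬q)), 0   [¬◇-rule on 7 via 1R0]
9. ¬(p ∧ (r → ¬q)), 1   [¬◇-rule on 7 via 1R1]
10. ¬(r → ¬q), 0   [¬∧-rule on 8 (branches; this branch)]
11. r, 0   [¬→-rule on 10]
12. q, 0   [¬→-rule on 10]
Accessibility: 0R0, 0R1, 1R0, 1R1
Branch closes: q and ¬q both at 0.
Every branch closes (one shown): valid in S5.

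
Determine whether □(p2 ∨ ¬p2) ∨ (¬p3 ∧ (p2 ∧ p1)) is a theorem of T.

Tableau for the negation ¬(□(p2 ∨ ¬p2) ∨ (¬p3 ∧ (p2 ∧ p1))):
1. ¬(□(p2 ∨ ¬p2) ∨ (¬p3 ∧ (p2 ∧ p1))), 0
2. ¬□(p2 ∨ ¬p2), 0   [¬∨-rule on 1]
3. ¬(¬p3 ∧ (p2 ∧ p1)), 0   [¬∨-rule on 1]
4. ¬(p2 ∧ p1), 0   [¬∧-rule on 3 (branches; this branch)]
5. ¬p1, 0   [¬∧-rule on 4 (branches; this branch)]
6. ¬(p2 ∨ ¬p2), 1   [¬□-rule on 2: fresh world 1, 0R1]
7. ¬p2, 1   [¬∨-rule on 6]
8. p2, 1   [¬∨-rule on 6]
Accessibility: 0R0, 0R1, 1R1
Branch closes: p2 and ¬p2 both at 1.
Every branch of the negation's tableau closes; the branch above is one of them.

Yes, valid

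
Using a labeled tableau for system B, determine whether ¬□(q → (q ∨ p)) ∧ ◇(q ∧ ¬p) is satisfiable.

1. ¬□(q → (q ∨ p)) ∧ ◇(q ∧ ¬p), w0
2. ¬□(q → (q ∨ p)), w0
3. ◇(q ∧ ¬p), w0
4. ¬(q → (q ∨ p)), w1
5. q, w1
6. ¬(q ∨ p), w1
7. ¬q, w1
8. ¬p, w1
Accessibility: w0Rw0, w0Rw1, w1Rw0, w1Rw1
Branch closes: q and ¬q both at w1.
All branches of the tableau close; one closing branch shown above.

Unsatisfiable (every branch closes)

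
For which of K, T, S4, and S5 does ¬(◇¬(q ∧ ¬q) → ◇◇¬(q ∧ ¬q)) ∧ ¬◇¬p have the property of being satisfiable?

K-tableau for the formula:
1. ¬(◇¬(q ∧ ¬q) → ◇◇¬(q ∧ ¬q)) ∧ ¬◇¬p, 0
2. ¬(◇¬(q ∧ ¬q) → ◇◇¬(q ∧ ¬q)), 0
3. ¬◇¬p, 0
4. ◇¬(q ∧ ¬q), 0
5. ¬◇◇¬(q ∧ ¬q), 0
6. ¬(q ∧ ¬q), 1
7. p, 1
8. ¬◇¬(q ∧ ¬q), 1
9. q, 1
Accessibility: 0R1
Complete open branch: satisfiable in K.
T-tableau for the formula:
1. ¬(◇¬(q ∧ ¬q) → ◇◇¬(q ∧ ¬q)) ∧ ¬◇¬p, 0
2. ¬(◇¬(q ∧ ¬q) → ◇◇¬(q ∧ ¬q)), 0
3. ¬◇¬p, 0
4. ◇¬(q ∧ ¬q), 0
5. ¬◇◇¬(q ∧ ¬q), 0
6. p, 0
7. ¬◇¬(q ∧ ¬q), 0
8. q ∧ ¬q, 0
9. q, 0
10. ¬q, 0
Accessibility: 0R0
Branch closes: q and ¬q both at 0.
Every branch closes (one shown): unsatisfiable in T, hence also in S4, S5 (every S4/S5-frame is a T-frame).

K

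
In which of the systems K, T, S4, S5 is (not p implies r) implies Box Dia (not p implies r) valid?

S5-tableau for the negation not ((not p implies r) implies Box Dia (not p implies r)):
1. not ((not p implies r) implies Box Dia (not p implies r)), 0
2. not p implies r, 0
3. not Box Dia (not p implies r), 0
4. r, 0
5. not Dia (not p implies r), 1
6. not (not p implies r), 0
7. not p, 0
8. not r, 0
Accessibility: 0R0, 0R1, 1R0, 1R1
Branch closes: r and not r both at 0.
Every branch closes (one shown): valid in S5.
S4-tableau for the negation not ((not p implies r) implies Box Dia (not p implies r)):
1. not ((not p implies r) implies Box Dia (not p implies r)), 0
2. not p implies r, 0
3. not Box Dia (not p implies r), 0
4. r, 0
5. not Dia (not p implies r), 1
6. not (not p implies r), 1
7. not p, 1
8. not r, 1
Accessibility: 0R0, 0R1, 1R1
Complete open branch: countermodel on an S4-frame, so not valid in S4, nor in K, T (the same frame is also a K-frame and a T-frame).

S5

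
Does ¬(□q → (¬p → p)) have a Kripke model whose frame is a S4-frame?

Satisfiable (open branch found)

1. ¬(□q → (¬p → p)), w0
2. □q, w0
3. ¬(¬p → p), w0
4. ¬p, w0
5. q, w0
Accessibility: w0Rw0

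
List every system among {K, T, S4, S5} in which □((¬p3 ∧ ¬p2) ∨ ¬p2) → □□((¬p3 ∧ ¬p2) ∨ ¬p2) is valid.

S4-tableau for the negation ¬(□((¬p3 ∧ ¬p2) ∨ ¬p2) → □□((¬p3 ∧ ¬p2) ∨ ¬p2)):
1. ¬(□((¬p3 ∧ ¬p2) ∨ ¬p2) → □□((¬p3 ∧ ¬p2) ∨ ¬p2)), w0
2. □((¬p3 ∧ ¬p2) ∨ ¬p2), w0   [¬→-rule on 1]
3. ¬□□((¬p3 ∧ ¬p2) ∨ ¬p2), w0   [¬→-rule on 1]
4. (¬p3 ∧ ¬p2) ∨ ¬p2, w0   [□-rule on 2 via w0Rw0]
5. ¬p3 ∧ ¬p2, w0   [∨-rule on 4 (branches; this branch)]
6. ¬p3, w0   [∧-rule on 5]
7. ¬p2, w0   [∧-rule on 5]
8. ¬□((¬p3 ∧ ¬p2) ∨ ¬p2), w1   [¬□-rule on 3: fresh world w1, w0Rw1]
9. (¬p3 ∧ ¬p2) ∨ ¬p2, w1   [□-rule on 2 via w0Rw1]
10. ¬p3 ∧ ¬p2, w1   [∨-rule on 9 (branches; this branch)]
11. ¬p3, w1   [∧-rule on 10]
12. ¬p2, w1   [∧-rule on 10]
13. ¬((¬p3 ∧ ¬p2) ∨ ¬p2), w2   [¬□-rule on 8: fresh world w2, w1Rw2]
14. ¬(¬p3 ∧ ¬p2), w2   [¬∨-rule on 13]
15. p2, w2   [¬∨-rule on 13]
16. (¬p3 ∧ ¬p2) ∨ ¬p2, w2   [□-rule on 2 via w0Rw2]
17. ¬p3 ∧ ¬p2, w2   [∨-rule on 16 (branches; this branch)]
18. ¬p3, w2   [∧-rule on 17]
19. ¬p2, w2   [∧-rule on 17]
Accessibility: w0Rw0, w0Rw1, w0Rw2, w1Rw1, w1Rw2, w2Rw2
Branch closes: p2 and ¬p2 both at w2.
Every branch closes (one shown): valid in S4, hence also in S5 (every theorem of S4 is a theorem of S5).
T-tableau for the negation ¬(□((¬p3 ∧ ¬p2) ∨ ¬p2) → □□((¬p3 ∧ ¬p2) ∨ ¬p2)):
1. ¬(□((¬p3 ∧ ¬p2) ∨ ¬p2) → □□((¬p3 ∧ ¬p2) ∨ ¬p2)), w0
2. □((¬p3 ∧ ¬p2) ∨ ¬p2), w0   [¬→-rule on 1]
3. ¬□□((¬p3 ∧ ¬p2) ∨ ¬p2), w0   [¬→-rule on 1]
4. (¬p3 ∧ ¬p2) ∨ ¬p2, w0   [□-rule on 2 via w0Rw0]
5. ¬p2, w0   [∨-rule on 4 (branches; this branch)]
6. ¬□((¬p3 ∧ ¬p2) ∨ ¬p2), w1   [¬□-rule on 3: fresh world w1, w0Rw1]
7. (¬p3 ∧ ¬p2) ∨ ¬p2, w1   [□-rule on 2 via w0Rw1]
8. ¬p2, w1   [∨-rule on 7 (branches; this branch)]
9. ¬((¬p3 ∧ ¬p2) ∨ ¬p2), w2   [¬□-rule on 6: fresh world w2, w1Rw2]
10. ¬(¬p3 ∧ ¬p2), w2   [¬∨-rule on 9]
11. p2, w2   [¬∨-rule on 9]
Accessibility: w0Rw0, w0Rw1, w1Rw1, w1Rw2, w2Rw2
Complete open branch: countermodel on a T-frame, so not valid in T, nor in K (the same frame is also a K-frame).

S4, S5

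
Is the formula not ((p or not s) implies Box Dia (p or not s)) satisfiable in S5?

No, unsatisfiable

1. not ((p or not s) implies Box Dia (p or not s)), 0
2. p or not s, 0   [neg-implies-rule on 1]
3. not Box Dia (p or not s), 0   [neg-implies-rule on 1]
4. not s, 0   [or-rule on 2 (branches; this branch)]
5. not Dia (p or not s), 1   [neg-Box-rule on 3: fresh world 1, 0R1]
6. not (p or not s), 0   [neg-Dia-rule on 5 via 1R0]
7. not p, 0   [neg-or-rule on 6]
8. s, 0   [neg-or-rule on 6]
Accessibility: 0R0, 0R1, 1R0, 1R1
Branch closes: s and not s both at 0.
All branches of the tableau close; one closing branch shown above.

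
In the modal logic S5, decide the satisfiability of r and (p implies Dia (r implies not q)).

Satisfiable

1. r and (p implies Dia (r implies not q)), w0
2. r, w0   [and-rule on 1]
3. p implies Dia (r implies not q), w0   [and-rule on 1]
4. Dia (r implies not q), w0   [implies-rule on 3 (branches; this branch)]
5. r implies not q, w1   [Dia-rule on 4: fresh world w1, w0Rw1]
6. not q, w1   [implies-rule on 5 (branches; this branch)]
Accessibility: w0Rw0, w0Rw1, w1Rw0, w1Rw1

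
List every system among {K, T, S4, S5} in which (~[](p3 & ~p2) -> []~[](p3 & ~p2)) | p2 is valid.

S5

S4-tableau for the negation ~((~[](p3 & ~p2) -> []~[](p3 & ~p2)) | p2):
1. ~((~[](p3 & ~p2) -> []~[](p3 & ~p2)) | p2), w0
2. ~(~[](p3 & ~p2) -> []~[](p3 & ~p2)), w0
3. ~p2, w0
4. ~[](p3 & ~p2), w0
5. ~[]~[](p3 & ~p2), w0
6. ~(p3 & ~p2), w1
7. p2, w1
8. [](p3 & ~p2), w2
9. p3 & ~p2, w2
10. p3, w2
11. ~p2, w2
Accessibility: w0Rw0, w0Rw1, w0Rw2, w1Rw1, w2Rw2
Complete open branch: countermodel on an S4-frame, so not valid in S4, nor in K, T (the same frame is also a K-frame and a T-frame).
S5-tableau for the negation ~((~[](p3 & ~p2) -> []~[](p3 & ~p2)) | p2):
1. ~((~[](p3 & ~p2) -> []~[](p3 & ~p2)) | p2), w0
2. ~(~[](p3 & ~p2) -> []~[](p3 & ~p2)), w0
3. ~p2, w0
4. ~[](p3 & ~p2), w0
5. ~[]~[](p3 & ~p2), w0
6. ~(p3 & ~p2), w1
7. p2, w1
8. [](p3 & ~p2), w2
9. p3 & ~p2, w0
10. p3, w0
11. p3 & ~p2, w1
12. p3, w1
13. ~p2, w1
Accessibility: w0Rw0, w0Rw1, w0Rw2, w1Rw0, w1Rw1, w1Rw2, w2Rw0, w2Rw1, w2Rw2
Branch closes: p2 and ~p2 both at w1.
Every branch closes (one shown): valid in S5.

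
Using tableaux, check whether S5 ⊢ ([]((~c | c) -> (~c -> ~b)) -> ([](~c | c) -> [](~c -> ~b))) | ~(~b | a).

Yes, valid

Tableau for the negation ~(([]((~c | c) -> (~c -> ~b)) -> ([](~c | c) -> [](~c -> ~b))) | ~(~b | a)):
1. ~(([]((~c | c) -> (~c -> ~b)) -> ([](~c | c) -> [](~c -> ~b))) | ~(~b | a)), u
2. ~([]((~c | c) -> (~c -> ~b)) -> ([](~c | c) -> [](~c -> ~b))), u
3. ~b | a, u
4. []((~c | c) -> (~c -> ~b)), u
5. ~([](~c | c) -> [](~c -> ~b)), u
6. [](~c | c), u
7. ~[](~c -> ~b), u
8. (~c | c) -> (~c -> ~b), u
9. ~c | c, u
10. a, u
11. ~c -> ~b, u
12. c, u
13. ~b, u
14. ~(~c -> ~b), v
15. ~c, v
16. b, v
17. (~c | c) -> (~c -> ~b), v
18. ~c | c, v
19. ~c -> ~b, v
20. ~b, v
Accessibility: uRu, uRv, vRu, vRv
Branch closes: b and ~b both at v.
All branches of the negation close; one closing branch shown above.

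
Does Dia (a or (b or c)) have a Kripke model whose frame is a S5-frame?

Satisfiable

1. Dia (a or (b or c)), w0
2. a or (b or c), w1
3. b or c, w1
4. c, w1
Accessibility: w0Rw0, w0Rw1, w1Rw0, w1Rw1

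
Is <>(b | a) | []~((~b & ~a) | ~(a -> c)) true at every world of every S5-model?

Invalid (countermodel exists)

Tableau for the negation ~(<>(b | a) | []~((~b & ~a) | ~(a -> c))):
1. ~(<>(b | a) | []~((~b & ~a) | ~(a -> c))), w0
2. ~<>(b | a), w0
3. ~[]~((~b & ~a) | ~(a -> c)), w0
4. ~(b | a), w0
5. ~b, w0
6. ~a, w0
7. (~b & ~a) | ~(a -> c), w1
8. ~(b | a), w1
9. ~b, w1
10. ~a, w1
11. ~b & ~a, w1
Accessibility: w0Rw0, w0Rw1, w1Rw0, w1Rw1
The negation has an open branch (countermodel exists).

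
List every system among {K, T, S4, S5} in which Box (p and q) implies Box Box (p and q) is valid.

S4-tableau for the negation not (Box (p and q) implies Box Box (p and q)):
1. not (Box (p and q) implies Box Box (p and q)), u
2. Box (p and q), u
3. not Box Box (p and q), u
4. p and q, u
5. p, u
6. q, u
7. not Box (p and q), v
8. p and q, v
9. p, v
10. q, v
11. not (p and q), w
12. p and q, w
13. p, w
14. q, w
15. not q, w
Accessibility: uRu, uRv, uRw, vRv, vRw, wRw
Branch closes: q and not q both at w.
Every branch closes (one shown): valid in S4, hence also in S5 (every theorem of S4 is a theorem of S5).
T-tableau for the negation not (Box (p and q) implies Box Box (p and q)):
1. not (Box (p and q) implies Box Box (p and q)), u
2. Box (p and q), u
3. not Box Box (p and q), u
4. p and q, u
5. p, u
6. q, u
7. not Box (p and q), v
8. p and q, v
9. p, v
10. q, v
11. not (p and q), w
12. not q, w
Accessibility: uRu, uRv, vRv, vRw, wRw
Complete open branch: countermodel on a T-frame, so not valid in T, nor in K (the same frame is also a K-frame).

S4, S5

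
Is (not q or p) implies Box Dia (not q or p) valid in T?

Not valid

Tableau for the negation not ((not q or p) implies Box Dia (not q or p)):
1. not ((not q or p) implies Box Dia (not q or p)), u
2. not q or p, u   [neg-implies-rule on 1]
3. not Box Dia (not q or p), u   [neg-implies-rule on 1]
4. p, u   [or-rule on 2 (branches; this branch)]
5. not Dia (not q or p), v   [neg-Box-rule on 3: fresh world v, uRv]
6. not (not q or p), v   [neg-Dia-rule on 5 via vRv]
7. q, v   [neg-or-rule on 6]
8. not p, v   [neg-or-rule on 6]
Accessibility: uRu, uRv, vRv
The negation has an open branch (countermodel exists).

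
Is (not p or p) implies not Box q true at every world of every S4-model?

Tableau for the negation not ((not p or p) implies not Box q):
1. not ((not p or p) implies not Box q), u
2. not p or p, u
3. Box q, u
4. q, u
5. p, u
Accessibility: uRu
The negation has an open branch (countermodel exists).

Not valid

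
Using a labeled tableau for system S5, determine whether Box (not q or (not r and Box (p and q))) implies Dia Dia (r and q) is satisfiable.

Satisfiable

1. Box (not q or (not r and Box (p and q))) implies Dia Dia (r and q), w0
2. Dia Dia (r and q), w0
3. Dia (r and q), w1
4. r and q, w2
5. r, w2
6. q, w2
Accessibility: w0Rw0, w0Rw1, w0Rw2, w1Rw0, w1Rw1, w1Rw2, w2Rw0, w2Rw1, w2Rw2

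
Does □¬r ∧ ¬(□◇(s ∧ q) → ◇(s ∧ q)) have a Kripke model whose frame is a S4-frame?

1. □¬r ∧ ¬(□◇(s ∧ q) → ◇(s ∧ q)), w0
2. □¬r, w0   [∧-rule on 1]
3. ¬(□◇(s ∧ q) → ◇(s ∧ q)), w0   [∧-rule on 1]
4. □◇(s ∧ q), w0   [¬→-rule on 3]
5. ¬◇(s ∧ q), w0   [¬→-rule on 3]
6. ¬r, w0   [□-rule on 2 via w0Rw0]
7. ◇(s ∧ q), w0   [□-rule on 4 via w0Rw0]
8. ¬(s ∧ q), w0   [¬◇-rule on 5 via w0Rw0]
9. ¬q, w0   [¬∧-rule on 8 (branches; this branch)]
10. s ∧ q, w1   [◇-rule on 7: fresh world w1, w0Rw1]
11. s, w1   [∧-rule on 10]
12. q, w1   [∧-rule on 10]
13. ¬r, w1   [□-rule on 2 via w0Rw1]
14. ◇(s ∧ q), w1   [□-rule on 4 via w0Rw1]
15. ¬(s ∧ q), w1   [¬◇-rule on 5 via w0Rw1]
16. ¬q, w1   [¬∧-rule on 15 (branches; this branch)]
Accessibility: w0Rw0, w0Rw1, w1Rw1
Branch closes: q and ¬q both at w1.
All branches of the tableau close; one closing branch shown above.

Unsatisfiable (every branch closes)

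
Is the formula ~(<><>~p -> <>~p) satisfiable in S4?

No, unsatisfiable

1. ~(<><>~p -> <>~p), w0
2. <><>~p, w0   [~->-rule on 1]
3. ~<>~p, w0   [~->-rule on 1]
4. p, w0   [~<>-rule on 3 via w0Rw0]
5. <>~p, w1   [<>-rule on 2: fresh world w1, w0Rw1]
6. p, w1   [~<>-rule on 3 via w0Rw1]
7. ~p, w2   [<>-rule on 5: fresh world w2, w1Rw2]
8. p, w2   [~<>-rule on 3 via w0Rw2]
Accessibility: w0Rw0, w0Rw1, w0Rw2, w1Rw1, w1Rw2, w2Rw2
Branch closes: p and ~p both at w2.
Every branch closes; the branch above is one of them.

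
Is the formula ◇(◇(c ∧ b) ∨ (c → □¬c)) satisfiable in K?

1. ◇(◇(c ∧ b) ∨ (c → □¬c)), 0
2. ◇(c ∧ b) ∨ (c → □¬c), 1
3. c → □¬c, 1
4. □¬c, 1
Accessibility: 0R1

Satisfiable (open branch found)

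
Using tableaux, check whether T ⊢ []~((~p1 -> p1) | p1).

Tableau for the negation ~[]~((~p1 -> p1) | p1):
1. ~[]~((~p1 -> p1) | p1), w0
2. (~p1 -> p1) | p1, w1
3. p1, w1
Accessibility: w0Rw0, w0Rw1, w1Rw1
The negation has an open branch (countermodel exists).

No, not valid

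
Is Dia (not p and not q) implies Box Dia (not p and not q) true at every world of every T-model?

Invalid (countermodel exists)

Tableau for the negation not (Dia (not p and not q) implies Box Dia (not p and not q)):
1. not (Dia (not p and not q) implies Box Dia (not p and not q)), w0
2. Dia (not p and not q), w0   [neg-implies-rule on 1]
3. not Box Dia (not p and not q), w0   [neg-implies-rule on 1]
4. not p and not q, w1   [Dia-rule on 2: fresh world w1, w0Rw1]
5. not p, w1   [and-rule on 4]
6. not q, w1   [and-rule on 4]
7. not Dia (not p and not q), w2   [neg-Box-rule on 3: fresh world w2, w0Rw2]
8. not (not p and not q), w2   [neg-Dia-rule on 7 via w2Rw2]
9. q, w2   [neg-and-rule on 8 (branches; this branch)]
Accessibility: w0Rw0, w0Rw1, w0Rw2, w1Rw1, w2Rw2
The negation has an open branch (countermodel exists).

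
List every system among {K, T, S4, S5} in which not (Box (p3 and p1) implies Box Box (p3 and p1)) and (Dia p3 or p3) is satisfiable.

K, T

S4-tableau for the formula:
1. not (Box (p3 and p1) implies Box Box (p3 and p1)) and (Dia p3 or p3), u
2. not (Box (p3 and p1) implies Box Box (p3 and p1)), u   [and-rule on 1]
3. Dia p3 or p3, u   [and-rule on 1]
4. Box (p3 and p1), u   [neg-implies-rule on 2]
5. not Box Box (p3 and p1), u   [neg-implies-rule on 2]
6. p3 and p1, u   [Box-rule on 4 via uRu]
7. p3, u   [and-rule on 6]
8. p1, u   [and-rule on 6]
9. Dia p3, u   [or-rule on 3 (branches; this branch)]
10. not Box (p3 and p1), v   [neg-Box-rule on 5: fresh world v, uRv]
11. p3 and p1, v   [Box-rule on 4 via uRv]
12. p3, v   [and-rule on 11]
13. p1, v   [and-rule on 11]
14. p3, w   [Dia-rule on 9: fresh world w, uRw]
15. p3 and p1, w   [Box-rule on 4 via uRw]
16. p1, w   [and-rule on 15]
17. not (p3 and p1), x   [neg-Box-rule on 10: fresh world x, vRx]
18. p3 and p1, x   [Box-rule on 4 via uRx]
19. p3, x   [and-rule on 18]
20. p1, x   [and-rule on 18]
21. not p1, x   [neg-and-rule on 17 (branches; this branch)]
Accessibility: uRu, uRv, uRw, uRx, vRv, vRx, wRw, xRx
Branch closes: p1 and not p1 both at x.
Every branch closes (one shown): unsatisfiable in S4, hence also in S5 (every S5-frame is an S4-frame).
T-tableau for the formula:
1. not (Box (p3 and p1) implies Box Box (p3 and p1)) and (Dia p3 or p3), u
2. not (Box (p3 and p1) implies Box Box (p3 and p1)), u   [and-rule on 1]
3. Dia p3 or p3, u   [and-rule on 1]
4. Box (p3 and p1), u   [neg-implies-rule on 2]
5. not Box Box (p3 and p1), u   [neg-implies-rule on 2]
6. p3 and p1, u   [Box-rule on 4 via uRu]
7. p3, u   [and-rule on 6]
8. p1, u   [and-rule on 6]
9. not Box (p3 and p1), v   [neg-Box-rule on 5: fresh world v, uRv]
10. p3 and p1, v   [Box-rule on 4 via uRv]
11. p3, v   [and-rule on 10]
12. p1, v   [and-rule on 10]
13. not (p3 and p1), w   [neg-Box-rule on 9: fresh world w, vRw]
14. not p1, w   [neg-and-rule on 13 (branches; this branch)]
Accessibility: uRu, uRv, vRv, vRw, wRw
Complete open branch: satisfiable in T, hence also in K (this T-model is also a K-model).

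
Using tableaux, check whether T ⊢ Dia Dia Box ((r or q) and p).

Tableau for the negation not Dia Dia Box ((r or q) and p):
1. not Dia Dia Box ((r or q) and p), 0
2. not Dia Box ((r or q) and p), 0
3. not Box ((r or q) and p), 0
4. not ((r or q) and p), 1
5. not Dia Box ((r or q) and p), 1
6. not Box ((r or q) and p), 1
7. not p, 1
8. not ((r or q) and p), 2
9. not Box ((r or q) and p), 2
10. not p, 2
11. not ((r or q) and p), 3
12. not p, 3
Accessibility: 0R0, 0R1, 1R1, 1R2, 2R2, 2R3, 3R3
The negation has an open branch (countermodel exists).

No, not valid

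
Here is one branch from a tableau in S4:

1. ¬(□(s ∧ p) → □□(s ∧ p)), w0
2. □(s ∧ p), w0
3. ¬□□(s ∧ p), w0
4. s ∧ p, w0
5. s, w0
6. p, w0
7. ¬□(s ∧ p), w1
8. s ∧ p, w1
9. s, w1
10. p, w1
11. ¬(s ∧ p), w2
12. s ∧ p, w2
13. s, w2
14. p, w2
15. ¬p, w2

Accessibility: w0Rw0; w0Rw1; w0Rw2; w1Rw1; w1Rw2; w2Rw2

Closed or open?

Both p and ¬p appear at w2.

Closed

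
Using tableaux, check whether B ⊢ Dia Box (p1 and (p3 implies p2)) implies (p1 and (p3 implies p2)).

Yes, valid

Tableau for the negation not (Dia Box (p1 and (p3 implies p2)) implies (p1 and (p3 implies p2))):
1. not (Dia Box (p1 and (p3 implies p2)) implies (p1 and (p3 implies p2))), w0
2. Dia Box (p1 and (p3 implies p2)), w0
3. not (p1 and (p3 implies p2)), w0
4. not (p3 implies p2), w0
5. p3, w0
6. not p2, w0
7. Box (p1 and (p3 implies p2)), w1
8. p1 and (p3 implies p2), w0
9. p1, w0
10. p3 implies p2, w0
11. p1 and (p3 implies p2), w1
12. p1, w1
13. p3 implies p2, w1
14. p2, w0
Accessibility: w0Rw0, w0Rw1, w1Rw0, w1Rw1
Branch closes: p2 and not p2 both at w0.
Every branch of the negation's tableau closes; the branch above is one of them.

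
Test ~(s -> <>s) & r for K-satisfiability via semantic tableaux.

Satisfiable

1. ~(s -> <>s) & r, 0
2. ~(s -> <>s), 0   [&-rule on 1]
3. r, 0   [&-rule on 1]
4. s, 0   [~->-rule on 2]
5. ~<>s, 0   [~->-rule on 2]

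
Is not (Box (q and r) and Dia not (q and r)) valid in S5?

Valid

Tableau for the negation Box (q and r) and Dia not (q and r):
1. Box (q and r) and Dia not (q and r), u
2. Box (q and r), u
3. Dia not (q and r), u
4. q and r, u
5. q, u
6. r, u
7. not (q and r), v
8. q and r, v
9. q, v
10. r, v
11. not r, v
Accessibility: uRu, uRv, vRu, vRv
Branch closes: r and not r both at v.
Every branch of the negation's tableau closes; the branch above is one of them.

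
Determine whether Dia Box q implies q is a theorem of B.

Tableau for the negation not (Dia Box q implies q):
1. not (Dia Box q implies q), w0
2. Dia Box q, w0
3. not q, w0
4. Box q, w1
5. q, w0
Accessibility: w0Rw0, w0Rw1, w1Rw0, w1Rw1
Branch closes: q and not q both at w0.
Every branch of the negation's tableau closes; the branch above is one of them.

Valid in B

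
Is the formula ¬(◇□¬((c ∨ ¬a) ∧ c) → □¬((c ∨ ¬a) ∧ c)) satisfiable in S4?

1. ¬(◇□¬((c ∨ ¬a) ∧ c) → □¬((c ∨ ¬a) ∧ c)), 0
2. ◇□¬((c ∨ ¬a) ∧ c), 0
3. ¬□¬((c ∨ ¬a) ∧ c), 0
4. □¬((c ∨ ¬a) ∧ c), 1
5. ¬((c ∨ ¬a) ∧ c), 1
6. ¬c, 1
7. (c ∨ ¬a) ∧ c, 2
8. c ∨ ¬a, 2
9. c, 2
10. ¬a, 2
Accessibility: 0R0, 0R1, 0R2, 1R1, 2R2

Yes, satisfiable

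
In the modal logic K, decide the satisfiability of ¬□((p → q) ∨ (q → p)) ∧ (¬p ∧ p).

Unsatisfiable (every branch closes)

1. ¬□((p → q) ∨ (q → p)) ∧ (¬p ∧ p), 0
2. ¬□((p → q) ∨ (q → p)), 0   [∧-rule on 1]
3. ¬p ∧ p, 0   [∧-rule on 1]
4. ¬p, 0   [∧-rule on 3]
5. p, 0   [∧-rule on 3]
Branch closes: p and ¬p both at 0.
All branches of the tableau close; one closing branch shown above.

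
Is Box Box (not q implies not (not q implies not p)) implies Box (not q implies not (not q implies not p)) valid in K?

Tableau for the negation not (Box Box (not q implies not (not q implies not p)) implies Box (not q implies not (not q implies not p))):
1. not (Box Box (not q implies not (not q implies not p)) implies Box (not q implies not (not q implies not p))), 0
2. Box Box (not q implies not (not q implies not p)), 0   [neg-implies-rule on 1]
3. not Box (not q implies not (not q implies not p)), 0   [neg-implies-rule on 1]
4. not (not q implies not (not q implies not p)), 1   [neg-Box-rule on 3: fresh world 1, 0R1]
5. not q, 1   [neg-implies-rule on 4]
6. not q implies not p, 1   [neg-implies-rule on 4]
7. Box (not q implies not (not q implies not p)), 1   [Box-rule on 2 via 0R1]
8. not p, 1   [implies-rule on 6 (branches; this branch)]
Accessibility: 0R1
The negation has an open branch (countermodel exists).

No, not valid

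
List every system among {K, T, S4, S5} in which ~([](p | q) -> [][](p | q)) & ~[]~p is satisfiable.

T-tableau for the formula:
1. ~([](p | q) -> [][](p | q)) & ~[]~p, w0
2. ~([](p | q) -> [][](p | q)), w0
3. ~[]~p, w0
4. [](p | q), w0
5. ~[][](p | q), w0
6. p | q, w0
7. q, w0
8. p, w1
9. p | q, w1
10. q, w1
11. ~[](p | q), w2
12. p | q, w2
13. q, w2
14. ~(p | q), w3
15. ~p, w3
16. ~q, w3
Accessibility: w0Rw0, w0Rw1, w0Rw2, w1Rw1, w2Rw2, w2Rw3, w3Rw3
Complete open branch: satisfiable in T, hence also in K (this T-model is also a K-model).
S4-tableau for the formula:
1. ~([](p | q) -> [][](p | q)) & ~[]~p, w0
2. ~([](p | q) -> [][](p | q)), w0
3. ~[]~p, w0
4. [](p | q), w0
5. ~[][](p | q), w0
6. p | q, w0
7. q, w0
8. p, w1
9. p | q, w1
10. q, w1
11. ~[](p | q), w2
12. p | q, w2
13. q, w2
14. ~(p | q), w3
15. ~p, w3
16. ~q, w3
17. p | q, w3
18. q, w3
Accessibility: w0Rw0, w0Rw1, w0Rw2, w0Rw3, w1Rw1, w2Rw2, w2Rw3, w3Rw3
Branch closes: q and ~q both at w3.
Every branch closes (one shown): unsatisfiable in S4, hence also in S5 (every S5-frame is an S4-frame).

K, T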